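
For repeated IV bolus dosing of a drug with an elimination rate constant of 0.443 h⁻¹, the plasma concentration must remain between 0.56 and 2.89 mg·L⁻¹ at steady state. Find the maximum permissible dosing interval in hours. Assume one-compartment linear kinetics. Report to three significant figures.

Between IV bolus doses, concentration decays as C = C₀·e^(−kτ), so C_peak/C_trough = e^(kτ).
τ_max = ln(C_peak/C_trough) / k = ln(2.89/0.56) / 0.4430 = 1.641 / 0.4430 = 3.704 h

3.70 h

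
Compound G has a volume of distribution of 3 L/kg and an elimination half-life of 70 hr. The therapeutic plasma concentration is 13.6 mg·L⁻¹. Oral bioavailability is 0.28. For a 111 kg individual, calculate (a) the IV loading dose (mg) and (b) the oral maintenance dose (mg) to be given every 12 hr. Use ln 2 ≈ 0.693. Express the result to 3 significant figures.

Vd(total) = 111 kg × 3 L/kg = 333.0 L
LD = Vd × C = 333.0 × 13.6 = 4529 mg
CL = 0.693 × Vd / t½ = 0.693 × 333.0 / 70 = 3.297 L/h
D = CL × Css × τ / F = 3.297 × 13.6 × 12 / 0.28 = 1922 mg

(a) 4530 mg; (b) 1920 mg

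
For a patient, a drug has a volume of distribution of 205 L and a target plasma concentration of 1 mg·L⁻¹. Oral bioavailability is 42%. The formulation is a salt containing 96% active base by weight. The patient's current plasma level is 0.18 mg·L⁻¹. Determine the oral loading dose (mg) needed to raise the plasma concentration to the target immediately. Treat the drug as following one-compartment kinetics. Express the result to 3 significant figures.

Concentration deficit ΔC = 1 − 0.18 = 0.8200 mg/L
LD = Vd × ΔC / F / S = 205.0 × 0.8200 / 0.42 / 0.96 = 416.9 mg

417 mg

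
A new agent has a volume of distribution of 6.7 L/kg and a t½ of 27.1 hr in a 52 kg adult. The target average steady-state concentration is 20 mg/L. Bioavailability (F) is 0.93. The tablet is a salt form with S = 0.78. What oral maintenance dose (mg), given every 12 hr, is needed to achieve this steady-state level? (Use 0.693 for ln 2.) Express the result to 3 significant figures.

Vd = 6.7 L/kg × 52 kg = 348.4 L
CL = ln 2 · Vd / t½ = 0.693 × 348.4 / 27.1 = 8.909 L/h
D = CL × Css × τ / F / S = 8.909 × 20 × 12 / 0.93 / 0.78 = 2948 mg

2950 mg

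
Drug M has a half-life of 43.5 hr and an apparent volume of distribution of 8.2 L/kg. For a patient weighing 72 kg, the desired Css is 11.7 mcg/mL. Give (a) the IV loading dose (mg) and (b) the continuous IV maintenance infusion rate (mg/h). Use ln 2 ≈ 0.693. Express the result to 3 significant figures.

(a) 6910 mg; (b) 110 mg/h

Vd(total) = 72 kg × 8.2 L/kg = 590.4 L
LD = Vd × C = 590.4 × 11.7 = 6908 mg
CL = 0.693 × Vd / t½ = 0.693 × 590.4 / 43.5 = 9.406 L/h
Infusion rate = CL × Css = 9.406 × 11.7 = 110.1 mg/h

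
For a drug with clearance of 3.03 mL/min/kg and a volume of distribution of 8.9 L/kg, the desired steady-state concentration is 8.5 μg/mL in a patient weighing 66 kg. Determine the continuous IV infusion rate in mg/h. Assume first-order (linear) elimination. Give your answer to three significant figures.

CL = 3.03 mL/min/kg × 66 kg = 200.0 mL/min = 200.0 × 60/1000 = 12.00 L/h
Infusion rate = CL · Css = 12.00 L/h × 8.5 mg/L = 102.0 mg/h

102 mg/h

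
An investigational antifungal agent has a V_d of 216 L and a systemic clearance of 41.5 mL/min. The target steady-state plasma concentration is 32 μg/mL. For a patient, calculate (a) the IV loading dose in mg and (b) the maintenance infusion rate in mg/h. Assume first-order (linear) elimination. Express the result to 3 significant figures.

(a) 6910 mg; (b) 79.7 mg/h

Loading: fill Vd to C_target → 216.0 L × 32 mg/L = 6912 mg
CL = 41.5 mL/min × 60/1000 = 2.490 L/h
Maintenance infusion rate = CL × Css = 2.490 × 32 = 79.68 mg/h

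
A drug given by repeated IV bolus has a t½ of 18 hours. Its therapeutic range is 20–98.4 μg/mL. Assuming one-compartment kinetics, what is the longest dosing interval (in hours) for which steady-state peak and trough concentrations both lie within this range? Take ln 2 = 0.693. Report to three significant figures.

k = 0.693 / t½ = 0.693 / 18 = 0.03850 h⁻¹
Between IV bolus doses, concentration decays as C = C₀·e^(−kτ), so C_peak/C_trough = e^(kτ).
τ_max = ln(C_peak/C_trough) / k = ln(98.4/20) / 0.03850 = 1.593 / 0.03850 = 41.38 h

41.4 h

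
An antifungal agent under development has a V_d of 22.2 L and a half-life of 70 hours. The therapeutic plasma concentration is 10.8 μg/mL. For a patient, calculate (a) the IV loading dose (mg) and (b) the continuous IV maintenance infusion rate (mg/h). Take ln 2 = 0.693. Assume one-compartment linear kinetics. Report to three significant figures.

(a) 240 mg; (b) 2.37 mg/h

LD = Vd × C = 22.20 × 10.8 = 239.8 mg
CL = 0.693 × Vd / t½ = 0.693 × 22.20 / 70 = 0.2198 L/h
Infusion rate = CL × Css = 0.2198 × 10.8 = 2.374 mg/h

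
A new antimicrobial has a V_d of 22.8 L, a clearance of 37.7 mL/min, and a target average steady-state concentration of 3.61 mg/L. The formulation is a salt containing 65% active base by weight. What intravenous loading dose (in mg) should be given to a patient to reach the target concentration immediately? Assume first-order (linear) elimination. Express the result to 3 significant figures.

The loading dose fills Vd to the target concentration.
LD = Vd × C / S = 22.80 × 3.610 / 0.65 = 126.6 mg

127 mg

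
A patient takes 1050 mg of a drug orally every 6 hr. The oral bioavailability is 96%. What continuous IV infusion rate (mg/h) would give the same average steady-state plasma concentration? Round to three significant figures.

Equivalent systemic input: infusion rate = F·D/τ.
Rate = 0.96 × 1050 / 6 = 168.0 mg/h

168 mg/h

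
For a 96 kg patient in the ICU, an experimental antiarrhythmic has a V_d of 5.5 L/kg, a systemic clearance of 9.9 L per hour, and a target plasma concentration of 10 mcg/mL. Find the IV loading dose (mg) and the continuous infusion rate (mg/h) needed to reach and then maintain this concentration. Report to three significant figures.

(a) 5280 mg; (b) 99.0 mg/h

Total Vd = 5.5 × 96 = 528.0 L
LD = Vd · C_target = 528.0 × 10 = 5280 mg
Infusion rate = 9.900 L/h × 10 mg/L = 99.00 mg/h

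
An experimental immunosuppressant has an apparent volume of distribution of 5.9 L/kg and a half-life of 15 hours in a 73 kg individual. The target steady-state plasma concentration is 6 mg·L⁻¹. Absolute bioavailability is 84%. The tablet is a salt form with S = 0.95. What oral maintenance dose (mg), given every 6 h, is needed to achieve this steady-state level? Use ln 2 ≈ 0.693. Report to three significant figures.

Vd(total) = 73 kg × 5.9 L/kg = 430.7 L
k = 0.693/15 = 0.04620 h⁻¹, so CL = k·Vd = 0.04620 × 430.7 = 19.90 L/h
D = CL × Css × τ / F / S = 19.90 × 6 × 6 / 0.84 / 0.95 = 897.7 mg

898 mg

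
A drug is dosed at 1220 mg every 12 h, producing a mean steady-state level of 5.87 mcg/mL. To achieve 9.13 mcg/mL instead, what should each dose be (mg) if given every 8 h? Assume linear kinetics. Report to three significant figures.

1270 mg

With linear kinetics, Css is proportional to dose rate (D/τ) at fixed clearance.
D₂ = D₁ × (Css,target / Css,current) × (τ₂/τ₁) = 1220 × (9.13/5.87) × (8/12) = 1265 mg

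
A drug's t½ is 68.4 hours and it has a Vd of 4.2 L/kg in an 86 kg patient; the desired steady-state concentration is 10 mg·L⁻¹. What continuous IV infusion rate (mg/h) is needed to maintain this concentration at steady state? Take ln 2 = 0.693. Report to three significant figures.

Total Vd = 4.2 × 86 = 361.2 L
CL = 0.693 × Vd / t½ = 0.693 × 361.2 / 68.4 = 3.660 L/h
Infusion rate = CL × Css = 3.660 × 10 = 36.60 mg/h

36.6 mg/h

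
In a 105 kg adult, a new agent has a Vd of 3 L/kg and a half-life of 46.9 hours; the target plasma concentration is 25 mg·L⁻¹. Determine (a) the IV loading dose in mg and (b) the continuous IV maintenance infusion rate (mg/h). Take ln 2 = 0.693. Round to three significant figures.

(a) 7880 mg; (b) 116 mg/h

Vd(total) = 105 kg × 3 L/kg = 315.0 L
LD = Vd × C = 315.0 × 25 = 7875 mg
CL = 0.693 × Vd / t½ = 0.693 × 315.0 / 46.9 = 4.654 L/h
Infusion rate = CL × Css = 4.654 × 25 = 116.4 mg/h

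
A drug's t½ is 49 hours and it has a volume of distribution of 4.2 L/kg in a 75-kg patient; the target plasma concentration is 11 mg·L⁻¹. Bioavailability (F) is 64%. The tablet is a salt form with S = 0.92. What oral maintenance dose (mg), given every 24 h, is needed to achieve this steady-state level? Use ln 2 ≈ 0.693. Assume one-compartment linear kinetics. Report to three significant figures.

2000 mg

Vd(total) = 75 kg × 4.2 L/kg = 315.0 L
CL = 0.693 × Vd / t½ = 0.693 × 315.0 / 49 = 4.455 L/h
D = CL × Css × τ / F / S = 4.455 × 11 × 24 / 0.64 / 0.92 = 1997 mg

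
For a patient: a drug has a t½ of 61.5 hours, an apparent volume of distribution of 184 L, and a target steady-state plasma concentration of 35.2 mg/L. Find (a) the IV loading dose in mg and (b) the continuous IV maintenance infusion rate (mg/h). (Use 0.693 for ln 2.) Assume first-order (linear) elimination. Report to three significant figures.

(a) 6480 mg; (b) 73.0 mg/h

LD = Vd × C = 184.0 × 35.2 = 6477 mg
CL = 0.693 × Vd / t½ = 0.693 × 184.0 / 61.5 = 2.073 L/h
Infusion rate = CL × Css = 2.073 × 35.2 = 72.97 mg/h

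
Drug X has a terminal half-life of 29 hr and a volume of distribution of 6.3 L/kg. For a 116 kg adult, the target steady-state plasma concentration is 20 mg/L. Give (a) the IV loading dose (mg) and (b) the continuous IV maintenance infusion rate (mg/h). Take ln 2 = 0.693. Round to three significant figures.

(a) 14600 mg; (b) 349 mg/h

Vd(total) = 116 kg × 6.3 L/kg = 730.8 L
LD = Vd × C = 730.8 × 20 = 14620 mg
CL = 0.693 × Vd / t½ = 0.693 × 730.8 / 29 = 17.46 L/h
Infusion rate = CL × Css = 17.46 × 20 = 349.2 mg/h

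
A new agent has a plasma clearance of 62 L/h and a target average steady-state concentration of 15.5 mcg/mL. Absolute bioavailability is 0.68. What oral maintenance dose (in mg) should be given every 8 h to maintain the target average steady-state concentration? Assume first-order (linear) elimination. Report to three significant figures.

11300 mg

D = CL × Css × τ / F = 62.00 × 15.5 × 8 / 0.68 = 11310 mg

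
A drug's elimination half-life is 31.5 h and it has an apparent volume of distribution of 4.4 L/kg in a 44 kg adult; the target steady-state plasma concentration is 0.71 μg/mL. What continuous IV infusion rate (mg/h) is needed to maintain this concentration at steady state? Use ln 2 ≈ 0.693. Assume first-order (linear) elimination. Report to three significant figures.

3.02 mg/h

Vd = 4.4 L/kg × 44 kg = 193.6 L
k = 0.693/31.5 = 0.02200 h⁻¹, so CL = k·Vd = 0.02200 × 193.6 = 4.259 L/h
Infusion rate = CL × Css = 4.259 × 0.71 = 3.024 mg/h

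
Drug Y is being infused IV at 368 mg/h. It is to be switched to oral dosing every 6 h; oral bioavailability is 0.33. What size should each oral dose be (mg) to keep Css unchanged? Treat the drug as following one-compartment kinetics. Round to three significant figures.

6690 mg

To maintain the same Css, the systemic dosing rate must be unchanged: F·D/τ = infusion rate.
D = rate × τ / F = 368 × 6 / 0.33 = 6691 mg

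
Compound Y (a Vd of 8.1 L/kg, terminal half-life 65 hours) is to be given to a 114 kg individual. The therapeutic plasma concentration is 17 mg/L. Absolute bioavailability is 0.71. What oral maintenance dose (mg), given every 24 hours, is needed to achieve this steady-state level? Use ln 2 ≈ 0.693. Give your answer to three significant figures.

5660 mg

Vd = 8.1 L/kg × 114 kg = 923.4 L
k = 0.693/65 = 0.01066 h⁻¹, so CL = k·Vd = 0.01066 × 923.4 = 9.843 L/h
D = CL × Css × τ / F = 9.843 × 17 × 24 / 0.71 = 5656 mg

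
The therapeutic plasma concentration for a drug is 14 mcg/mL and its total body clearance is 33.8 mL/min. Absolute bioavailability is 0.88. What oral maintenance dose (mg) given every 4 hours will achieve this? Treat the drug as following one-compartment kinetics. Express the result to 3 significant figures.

Convert clearance: 33.8 mL/min × 60 min/h ÷ 1000 mL/L = 2.028 L/h
D = CL × Css × τ / F = 2.028 × 14 × 4 / 0.88 = 129.1 mg

129 mg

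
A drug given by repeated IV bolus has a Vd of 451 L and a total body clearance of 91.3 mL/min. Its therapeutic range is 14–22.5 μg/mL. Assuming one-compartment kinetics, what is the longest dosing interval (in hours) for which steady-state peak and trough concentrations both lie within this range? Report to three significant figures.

Convert clearance: 91.3 mL/min × 60 min/h ÷ 1000 mL/L = 5.478 L/h
k = CL / Vd = 5.478 / 451.0 = 0.01215 h⁻¹
Between IV bolus doses, concentration decays as C = C₀·e^(−kτ), so C_peak/C_trough = e^(kτ).
τ_max = ln(C_peak/C_trough) / k = ln(22.5/14) / 0.01215 = 0.4745 / 0.01215 = 39.05 h

39.1 h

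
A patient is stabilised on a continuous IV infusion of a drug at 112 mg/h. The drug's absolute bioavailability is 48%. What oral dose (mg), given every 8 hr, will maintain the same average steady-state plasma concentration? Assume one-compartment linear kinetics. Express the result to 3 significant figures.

1870 mg

To maintain the same Css, the systemic dosing rate must be unchanged: F·D/τ = infusion rate.
D = rate × τ / F = 112 × 8 / 0.48 = 1867 mg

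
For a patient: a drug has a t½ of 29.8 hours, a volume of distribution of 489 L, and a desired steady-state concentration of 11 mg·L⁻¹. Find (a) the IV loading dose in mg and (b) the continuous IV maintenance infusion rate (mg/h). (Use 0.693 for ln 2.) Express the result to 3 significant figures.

LD = Vd × C = 489.0 × 11 = 5379 mg
CL = 0.693 × Vd / t½ = 0.693 × 489.0 / 29.8 = 11.37 L/h
Infusion rate = CL × Css = 11.37 × 11 = 125.1 mg/h

(a) 5380 mg; (b) 125 mg/h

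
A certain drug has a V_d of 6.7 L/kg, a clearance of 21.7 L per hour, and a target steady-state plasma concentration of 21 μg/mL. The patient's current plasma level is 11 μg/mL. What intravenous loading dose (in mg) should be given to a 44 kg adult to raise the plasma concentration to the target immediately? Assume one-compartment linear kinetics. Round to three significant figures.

Vd = 6.7 L/kg × 44 kg = 294.8 L
Concentration deficit ΔC = 21 − 11 = 10.00 mg/L
LD = Vd × ΔC = 294.8 × 10.00 = 2948 mg

2950 mg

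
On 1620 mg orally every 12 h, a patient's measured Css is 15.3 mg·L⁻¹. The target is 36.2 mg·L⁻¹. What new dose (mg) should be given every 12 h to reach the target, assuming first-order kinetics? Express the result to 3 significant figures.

For first-order elimination, Css ∝ F·D/(CL·τ); F and CL are unchanged, so Css ∝ D/τ.
D₂ = D₁ × (Css,target / Css,current) = 1620 × 36.2/15.3 = 3833 mg

3830 mg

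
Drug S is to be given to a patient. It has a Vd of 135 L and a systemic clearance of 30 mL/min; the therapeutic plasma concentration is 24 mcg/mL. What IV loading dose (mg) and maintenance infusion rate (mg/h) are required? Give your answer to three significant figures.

(a) 3240 mg; (b) 43.2 mg/h

LD = Vd · C_target = 135.0 × 24 = 3240 mg
CL = 30 mL/min × 60/1000 = 1.800 L/h
Infusion rate = 1.800 L/h × 24 mg/L = 43.20 mg/h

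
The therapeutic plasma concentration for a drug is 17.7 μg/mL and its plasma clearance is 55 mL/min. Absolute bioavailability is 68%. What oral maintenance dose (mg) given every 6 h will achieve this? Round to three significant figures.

CL = 55 mL/min × 60/1000 = 3.300 L/h
D = CL × Css × τ / F = 3.300 × 17.7 × 6 / 0.68 = 515.4 mg

515 mg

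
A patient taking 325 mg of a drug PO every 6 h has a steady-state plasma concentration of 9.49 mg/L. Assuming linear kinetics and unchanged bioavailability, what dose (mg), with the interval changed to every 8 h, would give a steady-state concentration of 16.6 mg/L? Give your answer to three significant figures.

758 mg

For first-order elimination, Css ∝ F·D/(CL·τ); F and CL are unchanged, so Css ∝ D/τ.
D₂ = D₁ × (Css,target / Css,current) × (τ₂/τ₁) = 325 × (16.6/9.49) × (8/6) = 758.0 mg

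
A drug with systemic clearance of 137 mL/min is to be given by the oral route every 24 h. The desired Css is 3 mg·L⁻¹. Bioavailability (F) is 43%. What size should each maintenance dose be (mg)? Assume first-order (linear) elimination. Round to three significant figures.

CL = 137 mL/min × 60/1000 = 8.220 L/h
D = CL × Css × τ / F = 8.220 × 3 × 24 / 0.43 = 1376 mg

1380 mg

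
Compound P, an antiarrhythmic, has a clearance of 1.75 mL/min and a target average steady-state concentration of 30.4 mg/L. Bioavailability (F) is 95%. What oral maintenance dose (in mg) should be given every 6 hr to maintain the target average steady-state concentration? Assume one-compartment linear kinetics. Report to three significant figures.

20.2 mg

Convert clearance: 1.75 mL/min × 60 min/h ÷ 1000 mL/L = 0.1050 L/h
At steady state, dose per interval replaces the amount cleared in that interval: F·D/τ = CL·Css.
D = CL × Css × τ / F = 0.1050 × 30.4 × 6 / 0.95 = 20.16 mg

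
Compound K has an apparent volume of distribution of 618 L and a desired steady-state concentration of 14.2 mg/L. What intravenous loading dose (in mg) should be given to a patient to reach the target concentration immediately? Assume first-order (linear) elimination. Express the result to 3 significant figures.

LD = Vd × C = 618.0 × 14.20 = 8776 mg

8780 mg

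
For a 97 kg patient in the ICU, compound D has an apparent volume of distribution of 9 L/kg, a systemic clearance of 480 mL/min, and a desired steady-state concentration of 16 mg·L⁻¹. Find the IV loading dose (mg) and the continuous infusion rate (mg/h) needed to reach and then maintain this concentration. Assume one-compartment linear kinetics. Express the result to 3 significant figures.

Total Vd = 9 × 97 = 873.0 L
LD = Vd · C_target = 873.0 × 16 = 13970 mg
CL = 480 mL/min × 60/1000 = 28.80 L/h
Maintenance: replace elimination → rate = CL × Css = 28.80 × 16 = 460.8 mg/h

(a) 14000 mg; (b) 461 mg/h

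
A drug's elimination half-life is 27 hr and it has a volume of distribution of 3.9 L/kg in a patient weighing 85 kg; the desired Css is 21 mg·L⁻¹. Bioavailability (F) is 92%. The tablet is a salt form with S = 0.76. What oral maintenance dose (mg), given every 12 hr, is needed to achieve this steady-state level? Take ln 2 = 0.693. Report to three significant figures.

3070 mg

Vd(total) = 85 kg × 3.9 L/kg = 331.5 L
CL = ln 2 · Vd / t½ = 0.693 × 331.5 / 27 = 8.509 L/h
D = CL × Css × τ / F / S = 8.509 × 21 × 12 / 0.92 / 0.76 = 3067 mg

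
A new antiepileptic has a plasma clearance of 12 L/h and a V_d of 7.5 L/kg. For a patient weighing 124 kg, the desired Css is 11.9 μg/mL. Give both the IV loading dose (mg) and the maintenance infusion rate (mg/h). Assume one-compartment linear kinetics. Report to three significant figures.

(a) 11100 mg; (b) 143 mg/h

Vd(total) = 124 kg × 7.5 L/kg = 930.0 L
LD = Vd · C_target = 930.0 × 11.9 = 11070 mg
Maintenance infusion rate = CL × Css = 12.00 × 11.9 = 142.8 mg/h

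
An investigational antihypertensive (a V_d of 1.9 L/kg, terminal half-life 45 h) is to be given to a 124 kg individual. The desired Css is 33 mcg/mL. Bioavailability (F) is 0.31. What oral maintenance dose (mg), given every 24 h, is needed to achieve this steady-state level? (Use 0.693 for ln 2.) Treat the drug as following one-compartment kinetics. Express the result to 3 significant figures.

Vd(total) = 124 kg × 1.9 L/kg = 235.6 L
CL = 0.693 × Vd / t½ = 0.693 × 235.6 / 45 = 3.628 L/h
D = CL × Css × τ / F = 3.628 × 33 × 24 / 0.31 = 9269 mg

9270 mg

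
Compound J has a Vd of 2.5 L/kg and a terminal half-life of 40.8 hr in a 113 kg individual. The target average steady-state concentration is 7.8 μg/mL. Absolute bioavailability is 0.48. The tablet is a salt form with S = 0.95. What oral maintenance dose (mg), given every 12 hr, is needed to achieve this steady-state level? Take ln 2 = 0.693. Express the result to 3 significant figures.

Total Vd = 2.5 × 113 = 282.5 L
CL = 0.693 × Vd / t½ = 0.693 × 282.5 / 40.8 = 4.798 L/h
D = CL × Css × τ / F / S = 4.798 × 7.8 × 12 / 0.48 / 0.95 = 984.9 mg

985 mg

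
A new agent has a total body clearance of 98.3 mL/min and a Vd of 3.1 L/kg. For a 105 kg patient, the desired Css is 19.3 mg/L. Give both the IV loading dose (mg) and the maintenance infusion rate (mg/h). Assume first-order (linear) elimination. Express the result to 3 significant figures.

(a) 6280 mg; (b) 114 mg/h

Vd(total) = 105 kg × 3.1 L/kg = 325.5 L
Loading dose = Vd × C = 325.5 × 19.3 = 6282 mg
CL = 98.3 mL/min = 98.3 × 0.06 = 5.898 L/h
Maintenance: replace elimination → rate = CL × Css = 5.898 × 19.3 = 113.8 mg/h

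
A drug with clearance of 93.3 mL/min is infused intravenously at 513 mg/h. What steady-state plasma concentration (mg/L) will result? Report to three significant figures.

Convert clearance: 93.3 mL/min × 60 min/h ÷ 1000 mL/L = 5.598 L/h
Css = rate / CL = 513 / 5.598 = 91.64 mg/L

91.6 mg/L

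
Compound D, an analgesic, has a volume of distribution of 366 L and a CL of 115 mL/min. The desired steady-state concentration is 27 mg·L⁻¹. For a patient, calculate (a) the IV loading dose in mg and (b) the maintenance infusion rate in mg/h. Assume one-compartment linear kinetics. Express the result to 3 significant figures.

(a) 9880 mg; (b) 186 mg/h

LD = Vd · C_target = 366.0 × 27 = 9882 mg
CL = 115 mL/min = 115 × 0.06 = 6.900 L/h
Maintenance: replace elimination → rate = CL × Css = 6.900 × 27 = 186.3 mg/h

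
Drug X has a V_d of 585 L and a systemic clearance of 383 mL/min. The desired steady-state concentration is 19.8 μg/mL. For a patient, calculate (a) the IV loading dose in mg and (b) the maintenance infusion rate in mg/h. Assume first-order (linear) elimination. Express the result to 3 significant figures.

(a) 11600 mg; (b) 455 mg/h

Loading dose = Vd × C = 585.0 × 19.8 = 11580 mg
CL = 383 mL/min × 60/1000 = 22.98 L/h
Infusion rate = 22.98 L/h × 19.8 mg/L = 455.0 mg/h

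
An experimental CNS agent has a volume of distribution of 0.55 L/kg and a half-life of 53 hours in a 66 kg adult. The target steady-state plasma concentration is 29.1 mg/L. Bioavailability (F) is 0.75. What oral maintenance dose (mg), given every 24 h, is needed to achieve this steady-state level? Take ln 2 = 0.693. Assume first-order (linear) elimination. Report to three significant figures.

Vd = 0.55 L/kg × 66 kg = 36.30 L
CL = 0.693 × Vd / t½ = 0.693 × 36.30 / 53 = 0.4746 L/h
D = CL × Css × τ / F = 0.4746 × 29.1 × 24 / 0.75 = 441.9 mg

442 mg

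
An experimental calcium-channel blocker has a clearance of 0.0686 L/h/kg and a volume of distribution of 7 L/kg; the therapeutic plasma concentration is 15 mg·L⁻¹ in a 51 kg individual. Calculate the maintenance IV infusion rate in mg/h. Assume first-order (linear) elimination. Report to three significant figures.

52.5 mg/h

CL = 0.0686 L/h/kg × 51 kg = 3.499 L/h
Infusion rate = CL · Css = 3.499 L/h × 15 mg/L = 52.49 mg/h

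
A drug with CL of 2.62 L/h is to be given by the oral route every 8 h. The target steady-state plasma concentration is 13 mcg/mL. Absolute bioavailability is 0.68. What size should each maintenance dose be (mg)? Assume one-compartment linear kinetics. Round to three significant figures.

At steady state, dose per interval replaces the amount cleared in that interval: F·D/τ = CL·Css.
D = CL × Css × τ / F = 2.620 × 13 × 8 / 0.68 = 400.7 mg

401 mg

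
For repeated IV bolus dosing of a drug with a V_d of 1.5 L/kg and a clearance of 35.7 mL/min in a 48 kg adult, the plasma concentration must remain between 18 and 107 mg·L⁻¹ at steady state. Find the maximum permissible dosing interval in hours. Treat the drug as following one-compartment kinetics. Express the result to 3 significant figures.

Vd = 1.5 L/kg × 48 kg = 72.00 L
CL = 35.7 mL/min = 35.7 × 0.06 = 2.142 L/h
k = CL / Vd = 2.142 / 72.00 = 0.02975 h⁻¹
Between IV bolus doses, concentration decays as C = C₀·e^(−kτ), so C_peak/C_trough = e^(kτ).
τ_max = ln(C_peak/C_trough) / k = ln(107/18) / 0.02975 = 1.782 / 0.02975 = 59.90 h

59.9 h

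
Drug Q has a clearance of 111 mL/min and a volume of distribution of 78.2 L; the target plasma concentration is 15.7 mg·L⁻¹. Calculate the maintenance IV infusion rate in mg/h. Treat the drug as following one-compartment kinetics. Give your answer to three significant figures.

105 mg/h

CL = 111 mL/min × 60/1000 = 6.660 L/h
At steady state, infusion rate equals elimination rate: rate in = CL × Css.
R₀ = 6.660 × 15.7 = 104.6 mg/h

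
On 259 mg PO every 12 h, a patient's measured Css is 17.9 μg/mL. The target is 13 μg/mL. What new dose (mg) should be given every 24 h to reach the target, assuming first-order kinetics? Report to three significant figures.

For first-order elimination, Css ∝ F·D/(CL·τ); F and CL are unchanged, so Css ∝ D/τ.
D₂ = D₁ × (Css,target / Css,current) × (τ₂/τ₁) = 259 × (13/17.9) × (24/12) = 376.2 mg

376 mg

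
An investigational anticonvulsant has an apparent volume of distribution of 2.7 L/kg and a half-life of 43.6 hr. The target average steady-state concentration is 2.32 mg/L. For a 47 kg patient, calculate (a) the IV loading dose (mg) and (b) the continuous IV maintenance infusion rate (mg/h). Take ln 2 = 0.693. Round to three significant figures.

(a) 294 mg; (b) 4.68 mg/h

Vd = 2.7 L/kg × 47 kg = 126.9 L
LD = Vd × C = 126.9 × 2.32 = 294.4 mg
CL = 0.693 × Vd / t½ = 0.693 × 126.9 / 43.6 = 2.017 L/h
Infusion rate = CL × Css = 2.017 × 2.32 = 4.679 mg/h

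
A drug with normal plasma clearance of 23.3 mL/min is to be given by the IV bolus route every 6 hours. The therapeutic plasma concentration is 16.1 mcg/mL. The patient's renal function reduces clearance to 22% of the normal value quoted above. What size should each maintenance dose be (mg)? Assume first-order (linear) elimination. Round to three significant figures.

CL = 23.3 mL/min × 60/1000 = 1.398 L/h
Patient clearance = 0.22 × 1.398 = 0.3076 L/h
D = CL × Css × τ = 0.3076 × 16.1 × 6 = 29.71 mg

29.7 mg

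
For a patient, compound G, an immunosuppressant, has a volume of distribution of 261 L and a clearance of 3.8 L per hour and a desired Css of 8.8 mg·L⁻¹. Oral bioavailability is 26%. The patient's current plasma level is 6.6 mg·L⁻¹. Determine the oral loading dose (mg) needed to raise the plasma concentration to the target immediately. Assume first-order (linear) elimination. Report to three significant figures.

2210 mg

Loading dose depends on Vd (not clearance): it fills the distribution volume.
Concentration deficit ΔC = 8.8 − 6.6 = 2.200 mg/L
LD = Vd × ΔC / F = 261.0 × 2.200 / 0.26 = 2208 mg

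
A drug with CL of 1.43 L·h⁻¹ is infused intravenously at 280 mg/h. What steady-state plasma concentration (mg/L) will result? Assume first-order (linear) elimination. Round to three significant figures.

196 mg/L

Css = rate / CL = 280 / 1.430 = 195.8 mg/L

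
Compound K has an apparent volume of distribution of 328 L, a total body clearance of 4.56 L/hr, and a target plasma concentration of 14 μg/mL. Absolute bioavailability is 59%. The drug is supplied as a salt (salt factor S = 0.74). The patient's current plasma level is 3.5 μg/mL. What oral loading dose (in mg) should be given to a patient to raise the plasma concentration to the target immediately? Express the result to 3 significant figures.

7890 mg

Concentration deficit ΔC = 14 − 3.5 = 10.50 mg/L
LD = Vd × ΔC / F / S = 328.0 × 10.50 / 0.59 / 0.74 = 7888 mg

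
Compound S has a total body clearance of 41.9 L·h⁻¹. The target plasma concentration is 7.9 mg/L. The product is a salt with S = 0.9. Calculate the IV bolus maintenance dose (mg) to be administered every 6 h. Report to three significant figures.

D = CL × Css × τ / S = 41.90 × 7.9 × 6 / 0.9 = 2207 mg

2210 mg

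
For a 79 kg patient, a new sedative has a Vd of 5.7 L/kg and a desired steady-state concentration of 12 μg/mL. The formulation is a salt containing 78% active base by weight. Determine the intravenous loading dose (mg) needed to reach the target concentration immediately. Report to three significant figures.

6930 mg

Vd = 5.7 L/kg × 79 kg = 450.3 L
The loading dose fills Vd to the target concentration.
LD = Vd × C / S = 450.3 × 12.00 / 0.78 = 6928 mg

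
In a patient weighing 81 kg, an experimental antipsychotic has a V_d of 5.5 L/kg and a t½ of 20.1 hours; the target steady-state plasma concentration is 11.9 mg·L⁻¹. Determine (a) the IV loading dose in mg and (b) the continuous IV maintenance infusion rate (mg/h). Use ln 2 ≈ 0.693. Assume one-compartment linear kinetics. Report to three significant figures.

(a) 5300 mg; (b) 183 mg/h

Vd(total) = 81 kg × 5.5 L/kg = 445.5 L
LD = Vd × C = 445.5 × 11.9 = 5301 mg
CL = 0.693 × Vd / t½ = 0.693 × 445.5 / 20.1 = 15.36 L/h
Infusion rate = CL × Css = 15.36 × 11.9 = 182.8 mg/h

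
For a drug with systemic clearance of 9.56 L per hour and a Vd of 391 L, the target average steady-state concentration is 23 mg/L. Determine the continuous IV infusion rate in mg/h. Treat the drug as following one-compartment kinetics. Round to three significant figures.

Vd does not affect the maintenance rate; only clearance governs steady-state input.
Infusion rate = CL · Css = 9.560 L/h × 23 mg/L = 219.9 mg/h

220 mg/h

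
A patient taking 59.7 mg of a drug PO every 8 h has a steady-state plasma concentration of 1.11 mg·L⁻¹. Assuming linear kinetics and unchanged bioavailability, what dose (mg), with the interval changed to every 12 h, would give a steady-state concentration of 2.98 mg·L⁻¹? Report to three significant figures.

240 mg

For first-order elimination, Css ∝ F·D/(CL·τ); F and CL are unchanged, so Css ∝ D/τ.
D₂ = D₁ × (Css,target / Css,current) × (τ₂/τ₁) = 59.7 × (2.98/1.11) × (12/8) = 240.4 mg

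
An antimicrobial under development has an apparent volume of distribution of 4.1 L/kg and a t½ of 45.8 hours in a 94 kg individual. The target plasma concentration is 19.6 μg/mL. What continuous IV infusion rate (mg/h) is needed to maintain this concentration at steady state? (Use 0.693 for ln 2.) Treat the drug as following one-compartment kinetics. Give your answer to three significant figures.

114 mg/h

Total Vd = 4.1 × 94 = 385.4 L
CL = ln 2 · Vd / t½ = 0.693 × 385.4 / 45.8 = 5.831 L/h
Infusion rate = CL × Css = 5.831 × 19.6 = 114.3 mg/h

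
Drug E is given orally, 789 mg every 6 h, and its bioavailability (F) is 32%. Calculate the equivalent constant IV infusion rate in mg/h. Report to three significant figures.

42.1 mg/h

Equivalent systemic input: infusion rate = F·D/τ.
Rate = 0.32 × 789 / 6 = 42.08 mg/h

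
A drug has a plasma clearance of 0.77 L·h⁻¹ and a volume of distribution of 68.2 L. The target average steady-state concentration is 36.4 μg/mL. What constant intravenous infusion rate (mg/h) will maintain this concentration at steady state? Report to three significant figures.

At steady state, infusion rate equals elimination rate: rate in = CL × Css.
Rate = CL × Css = 0.7700 × 36.4 = 28.03 mg/h

28.0 mg/h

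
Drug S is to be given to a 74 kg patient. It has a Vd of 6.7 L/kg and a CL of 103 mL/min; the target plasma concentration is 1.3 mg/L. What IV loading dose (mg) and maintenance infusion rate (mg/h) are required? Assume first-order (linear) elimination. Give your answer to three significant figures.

(a) 645 mg; (b) 8.03 mg/h

Vd = 6.7 L/kg × 74 kg = 495.8 L
Loading: fill Vd to C_target → 495.8 L × 1.3 mg/L = 644.5 mg
CL = 103 mL/min × 60/1000 = 6.180 L/h
Maintenance infusion rate = CL × Css = 6.180 × 1.3 = 8.034 mg/h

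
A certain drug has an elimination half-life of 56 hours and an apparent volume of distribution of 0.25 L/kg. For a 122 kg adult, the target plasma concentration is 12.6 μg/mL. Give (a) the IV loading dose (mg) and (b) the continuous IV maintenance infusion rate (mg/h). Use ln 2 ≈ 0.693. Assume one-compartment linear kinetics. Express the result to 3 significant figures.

(a) 384 mg; (b) 4.76 mg/h

Vd(total) = 122 kg × 0.25 L/kg = 30.50 L
LD = Vd × C = 30.50 × 12.6 = 384.3 mg
CL = 0.693 × Vd / t½ = 0.693 × 30.50 / 56 = 0.3774 L/h
Infusion rate = CL × Css = 0.3774 × 12.6 = 4.755 mg/h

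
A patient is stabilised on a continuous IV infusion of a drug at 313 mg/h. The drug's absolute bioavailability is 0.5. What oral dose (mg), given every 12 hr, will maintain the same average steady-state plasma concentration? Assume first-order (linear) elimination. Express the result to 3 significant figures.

To maintain the same Css, the systemic dosing rate must be unchanged: F·D/τ = infusion rate.
D = rate × τ / F = 313 × 12 / 0.5 = 7512 mg

7510 mg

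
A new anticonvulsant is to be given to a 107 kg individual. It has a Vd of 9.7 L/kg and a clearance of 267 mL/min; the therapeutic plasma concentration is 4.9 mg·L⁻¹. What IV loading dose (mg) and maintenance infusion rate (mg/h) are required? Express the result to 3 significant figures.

(a) 5090 mg; (b) 78.5 mg/h

Vd = 9.7 L/kg × 107 kg = 1038 L
Loading dose = Vd × C = 1038 × 4.9 = 5086 mg
CL = 267 mL/min = 267 × 0.06 = 16.02 L/h
Infusion rate = 16.02 L/h × 4.9 mg/L = 78.50 mg/h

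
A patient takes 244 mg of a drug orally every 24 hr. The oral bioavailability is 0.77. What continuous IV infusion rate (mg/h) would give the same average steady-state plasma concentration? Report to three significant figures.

7.83 mg/h

Equivalent systemic input: infusion rate = F·D/τ.
Rate = 0.77 × 244 / 24 = 7.828 mg/h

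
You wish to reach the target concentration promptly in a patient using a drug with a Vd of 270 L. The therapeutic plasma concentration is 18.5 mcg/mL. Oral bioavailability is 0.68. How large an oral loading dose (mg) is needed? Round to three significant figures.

LD = Vd × C / F = 270.0 × 18.50 / 0.68 = 7346 mg

7350 mg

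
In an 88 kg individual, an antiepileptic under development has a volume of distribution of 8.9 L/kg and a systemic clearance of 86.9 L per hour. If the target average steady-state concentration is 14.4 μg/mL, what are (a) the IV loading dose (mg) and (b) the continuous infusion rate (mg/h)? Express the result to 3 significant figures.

Total Vd = 8.9 × 88 = 783.2 L
Loading dose = Vd × C = 783.2 × 14.4 = 11280 mg
Maintenance: replace elimination → rate = CL × Css = 86.90 × 14.4 = 1251 mg/h

(a) 11300 mg; (b) 1250 mg/h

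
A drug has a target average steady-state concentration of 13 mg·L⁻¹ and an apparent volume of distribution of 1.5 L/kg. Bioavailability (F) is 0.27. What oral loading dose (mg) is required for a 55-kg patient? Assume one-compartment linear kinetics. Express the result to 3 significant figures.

3970 mg

Total Vd = 1.5 × 55 = 82.50 L
LD = Vd × C / F = 82.50 × 13.00 / 0.27 = 3972 mg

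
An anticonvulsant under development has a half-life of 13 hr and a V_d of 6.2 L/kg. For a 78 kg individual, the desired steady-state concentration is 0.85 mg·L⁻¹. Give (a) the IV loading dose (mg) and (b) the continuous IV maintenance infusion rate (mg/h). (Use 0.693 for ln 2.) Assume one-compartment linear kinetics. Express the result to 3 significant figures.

Total Vd = 6.2 × 78 = 483.6 L
LD = Vd × C = 483.6 × 0.85 = 411.1 mg
CL = 0.693 × Vd / t½ = 0.693 × 483.6 / 13 = 25.78 L/h
Infusion rate = CL × Css = 25.78 × 0.85 = 21.91 mg/h

(a) 411 mg; (b) 21.9 mg/h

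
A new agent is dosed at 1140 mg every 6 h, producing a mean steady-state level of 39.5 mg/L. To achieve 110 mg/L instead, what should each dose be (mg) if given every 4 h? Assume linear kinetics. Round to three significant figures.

With linear kinetics, Css is proportional to dose rate (D/τ) at fixed clearance.
D₂ = D₁ × (Css,target / Css,current) × (τ₂/τ₁) = 1140 × (110/39.5) × (4/6) = 2116 mg

2120 mg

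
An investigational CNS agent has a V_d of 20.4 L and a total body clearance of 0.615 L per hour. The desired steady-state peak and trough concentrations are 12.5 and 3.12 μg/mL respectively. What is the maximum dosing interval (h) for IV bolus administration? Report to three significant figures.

k = CL / Vd = 0.6150 / 20.40 = 0.03015 h⁻¹
Between IV bolus doses, concentration decays as C = C₀·e^(−kτ), so C_peak/C_trough = e^(kτ).
τ_max = ln(C_peak/C_trough) / k = ln(12.5/3.12) / 0.03015 = 1.388 / 0.03015 = 46.04 h

46.0 h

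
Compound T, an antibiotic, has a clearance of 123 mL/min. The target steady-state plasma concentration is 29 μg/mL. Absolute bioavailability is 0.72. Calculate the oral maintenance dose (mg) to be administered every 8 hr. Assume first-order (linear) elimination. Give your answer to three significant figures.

Convert clearance: 123 mL/min × 60 min/h ÷ 1000 mL/L = 7.380 L/h
At steady state, dose per interval replaces the amount cleared in that interval: F·D/τ = CL·Css.
D = CL × Css × τ / F = 7.380 × 29 × 8 / 0.72 = 2378 mg

2380 mg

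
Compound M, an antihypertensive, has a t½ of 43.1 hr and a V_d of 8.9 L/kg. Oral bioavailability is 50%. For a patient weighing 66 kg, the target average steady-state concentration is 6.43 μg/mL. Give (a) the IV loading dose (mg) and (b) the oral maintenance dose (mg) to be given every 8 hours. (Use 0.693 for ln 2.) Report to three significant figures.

(a) 3780 mg; (b) 972 mg

Vd = 8.9 L/kg × 66 kg = 587.4 L
LD = Vd × C = 587.4 × 6.43 = 3777 mg
CL = 0.693 × Vd / t½ = 0.693 × 587.4 / 43.1 = 9.445 L/h
D = CL × Css × τ / F = 9.445 × 6.43 × 8 / 0.5 = 971.7 mg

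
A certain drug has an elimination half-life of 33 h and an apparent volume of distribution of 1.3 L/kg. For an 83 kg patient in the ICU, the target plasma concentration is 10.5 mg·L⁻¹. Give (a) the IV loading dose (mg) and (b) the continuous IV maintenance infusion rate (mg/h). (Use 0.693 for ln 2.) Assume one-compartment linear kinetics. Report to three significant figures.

(a) 1130 mg; (b) 23.8 mg/h

Vd(total) = 83 kg × 1.3 L/kg = 107.9 L
LD = Vd × C = 107.9 × 10.5 = 1133 mg
CL = 0.693 × Vd / t½ = 0.693 × 107.9 / 33 = 2.266 L/h
Infusion rate = CL × Css = 2.266 × 10.5 = 23.79 mg/h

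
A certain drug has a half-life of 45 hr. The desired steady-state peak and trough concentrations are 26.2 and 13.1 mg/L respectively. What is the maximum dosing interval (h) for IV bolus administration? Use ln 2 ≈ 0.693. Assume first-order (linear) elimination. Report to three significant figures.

k = 0.693 / t½ = 0.693 / 45 = 0.01540 h⁻¹
Between IV bolus doses, concentration decays as C = C₀·e^(−kτ), so C_peak/C_trough = e^(kτ).
τ_max = ln(C_peak/C_trough) / k = ln(26.2/13.1) / 0.01540 = 0.6931 / 0.01540 = 45.01 h

45.0 h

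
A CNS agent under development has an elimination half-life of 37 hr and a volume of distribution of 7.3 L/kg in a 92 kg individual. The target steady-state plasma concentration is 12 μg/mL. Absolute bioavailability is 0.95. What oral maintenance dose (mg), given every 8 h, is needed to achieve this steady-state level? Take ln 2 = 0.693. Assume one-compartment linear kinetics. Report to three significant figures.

1270 mg

Vd(total) = 92 kg × 7.3 L/kg = 671.6 L
CL = ln 2 · Vd / t½ = 0.693 × 671.6 / 37 = 12.58 L/h
D = CL × Css × τ / F = 12.58 × 12 × 8 / 0.95 = 1271 mg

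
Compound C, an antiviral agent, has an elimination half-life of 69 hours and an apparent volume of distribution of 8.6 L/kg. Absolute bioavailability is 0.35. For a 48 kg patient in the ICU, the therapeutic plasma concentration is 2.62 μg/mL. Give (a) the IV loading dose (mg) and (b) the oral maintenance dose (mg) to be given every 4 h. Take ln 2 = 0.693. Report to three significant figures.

(a) 1080 mg; (b) 124 mg

Vd = 8.6 L/kg × 48 kg = 412.8 L
LD = Vd × C = 412.8 × 2.62 = 1082 mg
CL = 0.693 × Vd / t½ = 0.693 × 412.8 / 69 = 4.146 L/h
D = CL × Css × τ / F = 4.146 × 2.62 × 4 / 0.35 = 124.1 mg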